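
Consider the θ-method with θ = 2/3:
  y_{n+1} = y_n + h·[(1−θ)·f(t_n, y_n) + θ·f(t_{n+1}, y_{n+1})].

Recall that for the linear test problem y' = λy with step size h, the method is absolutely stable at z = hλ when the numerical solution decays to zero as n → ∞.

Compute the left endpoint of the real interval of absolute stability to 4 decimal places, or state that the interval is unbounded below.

interval (−∞, 0).

On y'=λy, z=hλ:
  y_{n+1} = y_n + z·[1/3·y_n + 2/3·y_{n+1}] ⇒ (1 − 2/3z)y_{n+1} = (1 + 1/3z)y_n
  Hence R(z) = (1 + 1/3z)/(1 − 2/3z).

Solve |R(x)|<1 on ℝ⁻.
x=-1.11: |R|=0.3621
x=-2: |R|=0.1429
x=-10: |R|=0.3043
x=-100: |R|=0.4778
θ=2/3≥1/2 ⇒ |1+1/3x|<|1−2/3x| ∀x<0 ⇒ stable on all of ℝ⁻.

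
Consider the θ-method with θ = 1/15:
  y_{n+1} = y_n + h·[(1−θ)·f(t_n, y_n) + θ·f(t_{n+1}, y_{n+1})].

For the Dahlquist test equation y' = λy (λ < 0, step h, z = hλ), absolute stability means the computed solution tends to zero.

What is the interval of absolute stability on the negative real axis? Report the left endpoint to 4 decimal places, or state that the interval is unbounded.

Test eqn y'=λy, z=hλ:
  y_{n+1} = y_n + z·[14/15·y_n + 1/15·y_{n+1}] ⇒ (1 − 1/15z)y_{n+1} = (1 + 14/15z)y_n
  so R(z) = (1 + 14/15z)/(1 − 1/15z).

Solve |R(x)|<1 on ℝ⁻.
x=-0.49: |R|=0.5255
R=−1: 1+14/15x = −1+1/15x ⇒ -13/15x=2 ⇒ x=2/(-13/15)=-2.3077
Confirm numerically:
  x=-2.133: |R|=0.86745 <1
  x=-1.993: |R|=0.75925 <1
  x=-1.882: |R|=0.67220 <1
  x=-1.633: |R|=0.47267 <1
  x=-2.833: |R|=1.38294 >1
  x=-2.586: |R|=1.20573 >1
  x=-2.446: |R|=1.10306 >1
So |R|<1 on (-2.3077, 0).

(-2.3077, 0).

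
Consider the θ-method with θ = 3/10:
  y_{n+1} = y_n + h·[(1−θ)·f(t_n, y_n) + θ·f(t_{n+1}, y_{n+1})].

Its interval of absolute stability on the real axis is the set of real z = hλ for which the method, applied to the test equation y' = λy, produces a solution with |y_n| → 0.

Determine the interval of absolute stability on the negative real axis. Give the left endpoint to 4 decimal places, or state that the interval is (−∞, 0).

On y'=λy, z=hλ:
  y_{n+1} = y_n + z·[7/10·y_n + 3/10·y_{n+1}] ⇒ (1 − 3/10z)y_{n+1} = (1 + 7/10z)y_n
  R(z) = (1 + 7/10z)/(1 − 3/10z).

Solve |R(x)|<1 on ℝ⁻.
x=-0.99: |R|=0.2367
R=−1: 1+7/10x = −1+3/10x ⇒ -2/5x=2 ⇒ x=2/(-2/5)=-5.0000
Confirm numerically:
  x=-4.687: |R|=0.94797 <1
  x=-3.083: |R|=0.60164 <1
  x=-2.684: |R|=0.48682 <1
  x=-5.272: |R|=1.04214 >1
  x=-5.094: |R|=1.01487 >1
Stable set (-5.0000, 0).

(-5.0000, 0).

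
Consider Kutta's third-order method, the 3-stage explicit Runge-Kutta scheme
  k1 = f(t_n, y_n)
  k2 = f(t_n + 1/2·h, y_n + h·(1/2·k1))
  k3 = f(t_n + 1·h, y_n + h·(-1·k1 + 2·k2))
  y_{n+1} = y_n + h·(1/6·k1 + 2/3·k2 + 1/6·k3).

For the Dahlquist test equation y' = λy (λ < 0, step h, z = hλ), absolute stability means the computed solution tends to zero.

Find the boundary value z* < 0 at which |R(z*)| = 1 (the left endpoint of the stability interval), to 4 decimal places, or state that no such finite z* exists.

On y'=λy, z=hλ:
  order 3, 3-stage ⇒ R(z)=1+z+z^2/2+z^3/6
  (e.g. R(-1.78)=-0.13576, |R|=0.13576)

Solve |R(x)|<1 on ℝ⁻.
x=-1.78: |R|=0.1358
|R(-1.89)|=0.2292 |R(-1.82)|=0.1686 |R(-1.08)|=0.2932
Bisect:
  x_lo=-3.1169 |R|=2.3063  x_hi=-0.1942 |R|=0.8234
  mid=-1.65558 |R|=0.04141 →hi
  mid=-2.38626 |R|=0.80380 →hi
  mid=-2.75160 |R|=1.43815 →lo
  mid=-2.56893 |R|=1.09480 →lo
  mid=-2.47760 |R|=0.94313 →hi
  mid=-2.52326 |R|=1.01738 →lo
  mid=-2.50043 |R|=0.97986 →hi
  mid=-2.51185 |R|=0.99852 →hi
  mid=-2.51755 |R|=1.00792 →lo
  ...
  [-2.51292,-2.51274] ⇒ x*=-2.5127
Stable set (-2.5127, 0).

left endpoint -2.5127.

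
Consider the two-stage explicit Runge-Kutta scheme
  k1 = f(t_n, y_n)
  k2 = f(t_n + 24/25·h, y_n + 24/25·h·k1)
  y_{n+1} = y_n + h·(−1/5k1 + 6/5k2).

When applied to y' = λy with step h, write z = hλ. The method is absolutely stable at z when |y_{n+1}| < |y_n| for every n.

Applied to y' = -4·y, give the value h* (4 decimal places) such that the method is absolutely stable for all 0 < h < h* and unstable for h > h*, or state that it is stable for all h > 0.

(-0.8681,0); λ=-4 ⇒ h* = (125/144)/4 = 0.2170.

Test eqn y'=λy, z=hλ:
  k1=λy_n ⇒ h·k1=z·y_n;  k2=λ(1+24/25z)y_n ⇒ h·k2=z(1+24/25z)y_n
  y_{n+1}/y_n = 1 − 1/5z + 6/5z(1+24/25z) = 1 + z + 144/125z²
  Hence R(z) = 1 + z + 144/125z².

Boundary: |R(x)|=1, x<0.
x=-1.25: |R|=1.5500
R=1: x+144/125x²=0 ⇒ x=−125/144=-0.8681; min R=1−1/(4·144/125)=0.7830>−1
Confirm numerically:
  x=-0.573: |R|=0.80524 <1
  x=-0.570: |R|=0.80428 <1
  x=-0.440: |R|=0.78303 <1
  x=-1.453: |R|=1.97911 >1
  x=-1.420: |R|=1.90289 >1
  x=-1.147: |R|=1.36858 >1
Interval (-0.8681, 0).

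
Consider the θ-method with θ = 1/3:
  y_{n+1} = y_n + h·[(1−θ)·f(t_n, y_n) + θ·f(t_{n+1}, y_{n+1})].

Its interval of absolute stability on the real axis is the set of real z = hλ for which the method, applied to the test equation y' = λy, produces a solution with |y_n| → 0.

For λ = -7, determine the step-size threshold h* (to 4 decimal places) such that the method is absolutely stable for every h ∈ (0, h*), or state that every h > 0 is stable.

On y'=λy, z=hλ:
  y_{n+1} = y_n + z·[2/3·y_n + 1/3·y_{n+1}] ⇒ (1 − 1/3z)y_{n+1} = (1 + 2/3z)y_n
  so R(z) = (1 + 2/3z)/(1 − 1/3z).

Boundary: |R(x)|=1, x<0.
x=-0.59: |R|=0.5070
R=−1: 1+2/3x = −1+1/3x ⇒ -1/3x=2 ⇒ x=2/(-1/3)=-6.0000
Confirm numerically:
  x=-5.305: |R|=0.91632 <1
  x=-5.247: |R|=0.90869 <1
  x=-4.117: |R|=0.73542 <1
  x=-6.485: |R|=1.05113 >1
  x=-6.439: |R|=1.04651 >1
  x=-6.367: |R|=1.03918 >1
So |R|<1 on (-6.0000, 0).

(-6.0000,0); λ=-7 ⇒ h* = (6)/7 = 0.8571.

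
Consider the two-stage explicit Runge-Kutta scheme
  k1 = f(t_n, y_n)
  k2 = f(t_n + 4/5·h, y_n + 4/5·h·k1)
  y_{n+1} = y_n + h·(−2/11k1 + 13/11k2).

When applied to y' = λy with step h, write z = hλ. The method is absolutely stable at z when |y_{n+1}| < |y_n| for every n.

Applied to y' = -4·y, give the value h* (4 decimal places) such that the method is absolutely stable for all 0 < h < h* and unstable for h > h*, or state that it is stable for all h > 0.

(-1.0577,0); λ=-4 ⇒ h* = (55/52)/4 = 0.2644.

On y'=λy, z=hλ:
  k1=λy_n ⇒ h·k1=z·y_n;  k2=λ(1+4/5z)y_n ⇒ h·k2=z(1+4/5z)y_n
  y_{n+1}/y_n = 1 − 2/11z + 13/11z(1+4/5z) = 1 + z + 52/55z²
  so R(z) = 1 + z + 52/55z².

Boundary: |R(x)|=1, x<0.
x=-1.33: |R|=1.3424
R=1: x+52/55x²=0 ⇒ x=−55/52=-1.0577; min R=1−1/(4·52/55)=0.7356>−1
Confirm numerically:
  x=-0.991: |R|=0.93751 <1
  x=-0.731: |R|=0.77421 <1
  x=-0.575: |R|=0.73759 <1
  x=-0.528: |R|=0.73558 <1
  x=-1.491: |R|=1.61082 >1
  x=-1.194: |R|=1.15387 >1
Interval (-1.0577, 0).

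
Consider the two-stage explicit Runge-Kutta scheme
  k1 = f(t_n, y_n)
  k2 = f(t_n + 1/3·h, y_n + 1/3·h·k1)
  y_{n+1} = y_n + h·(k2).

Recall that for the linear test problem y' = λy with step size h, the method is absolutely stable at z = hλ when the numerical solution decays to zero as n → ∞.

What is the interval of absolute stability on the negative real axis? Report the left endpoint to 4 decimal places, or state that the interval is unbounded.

z∈(-3.0000,0).

With y'=λy (z=hλ):
  k1=λy_n ⇒ h·k1=z·y_n;  k2=λ(1+1/3z)y_n ⇒ h·k2=z(1+1/3z)y_n
  y_{n+1}/y_n = 1 + z(1+1/3z) = 1 + z + 1/3z²
  R(z) = 1 + z + 1/3z².

Need |R(x)|<1, x<0.
x=-0.41: |R|=0.6460
R=1: x+1/3x²=0 ⇒ x=−3=-3.0000; min R=1−1/(4·1/3)=0.2500>−1
Confirm numerically:
  x=-2.538: |R|=0.60915 <1
  x=-2.170: |R|=0.39963 <1
  x=-1.874: |R|=0.29663 <1
  x=-1.792: |R|=0.27842 <1
  x=-3.470: |R|=1.54363 >1
  x=-3.138: |R|=1.14435 >1
  x=-3.109: |R|=1.11296 >1
Interval (-3.0000, 0).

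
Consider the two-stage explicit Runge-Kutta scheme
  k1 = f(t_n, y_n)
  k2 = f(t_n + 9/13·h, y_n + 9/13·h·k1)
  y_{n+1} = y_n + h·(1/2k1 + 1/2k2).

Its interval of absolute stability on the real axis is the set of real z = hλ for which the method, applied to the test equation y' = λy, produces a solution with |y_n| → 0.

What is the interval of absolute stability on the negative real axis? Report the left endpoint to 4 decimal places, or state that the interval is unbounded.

With y'=λy (z=hλ):
  k1=λy_n ⇒ h·k1=z·y_n;  k2=λ(1+9/13z)y_n ⇒ h·k2=z(1+9/13z)y_n
  y_{n+1}/y_n = 1 + 1/2z + 1/2z(1+9/13z) = 1 + z + 9/26z²
  so R(z) = 1 + z + 9/26z².

Solve |R(x)|<1 on ℝ⁻.
x=-1.13: |R|=0.3120
R=1: x+9/26x²=0 ⇒ x=−26/9=-2.8889; min R=1−1/(4·9/26)=0.2778>−1
Confirm numerically:
  x=-2.667: |R|=0.79515 <1
  x=-2.402: |R|=0.59517 <1
  x=-1.772: |R|=0.31492 <1
  x=-1.268: |R|=0.28855 <1
  x=-3.200: |R|=1.34462 >1
  x=-3.023: |R|=1.14034 >1
Stable set (-2.8889, 0).

z∈(-2.8889,0).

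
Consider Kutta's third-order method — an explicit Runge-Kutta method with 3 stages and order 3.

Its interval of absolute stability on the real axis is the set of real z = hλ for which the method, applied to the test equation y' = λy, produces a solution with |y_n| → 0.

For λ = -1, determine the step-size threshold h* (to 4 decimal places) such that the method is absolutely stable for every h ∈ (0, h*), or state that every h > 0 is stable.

With y'=λy (z=hλ):
  order 3, 3-stage ⇒ R(z)=1+z+z^2/2+z^3/6
  (e.g. R(-0.75)=0.46094, |R|=0.46094)

Boundary: |R(x)|=1, x<0.
x=-0.75: |R|=0.4609
|R(-1.84)|=0.1855 |R(-1.12)|=0.2730 |R(-0.87)|=0.3987
Bisect:
  x_lo=-3.3398 |R|=2.9716  x_hi=-0.0914 |R|=0.9127
  mid=-1.71559 |R|=0.08553 →hi
  mid=-2.52770 |R|=1.02477 →lo
  mid=-2.12165 |R|=0.46268 →hi
  mid=-2.32468 |R|=0.71642 →hi
  mid=-2.42619 |R|=0.86324 →hi
  mid=-2.47695 |R|=0.94210 →hi
  mid=-2.50233 |R|=0.98295 →hi
  mid=-2.51502 |R|=1.00374 →lo
  mid=-2.50867 |R|=0.99331 →hi
  ...
  [-2.51283,-2.51264] ⇒ x*=-2.5127
Interval (-2.5127, 0).

(-2.5127,0); λ=-1 ⇒ h* = 2.5127.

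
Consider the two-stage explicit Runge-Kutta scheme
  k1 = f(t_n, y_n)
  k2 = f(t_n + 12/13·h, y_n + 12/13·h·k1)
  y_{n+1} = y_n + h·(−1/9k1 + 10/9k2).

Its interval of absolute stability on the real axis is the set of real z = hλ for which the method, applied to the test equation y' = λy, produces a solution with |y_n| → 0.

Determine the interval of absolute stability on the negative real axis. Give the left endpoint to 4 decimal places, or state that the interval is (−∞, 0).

Set f=λy, z=hλ:
  k1=λy_n ⇒ h·k1=z·y_n;  k2=λ(1+12/13z)y_n ⇒ h·k2=z(1+12/13z)y_n
  y_{n+1}/y_n = 1 − 1/9z + 10/9z(1+12/13z) = 1 + z + 40/39z²
  Hence R(z) = 1 + z + 40/39z².

Boundary: |R(x)|=1, x<0.
x=-1.15: |R|=1.2064
R=1: x+40/39x²=0 ⇒ x=−39/40=-0.9750; min R=1−1/(4·40/39)=0.7562>−1
Confirm numerically:
  x=-0.784: |R|=0.84642 <1
  x=-0.757: |R|=0.83074 <1
  x=-0.746: |R|=0.82479 <1
  x=-0.537: |R|=0.75876 <1
  x=-1.499: |R|=1.80562 >1
  x=-1.199: |R|=1.27546 >1
Interval (-0.9750, 0).

z∈(-0.9750,0).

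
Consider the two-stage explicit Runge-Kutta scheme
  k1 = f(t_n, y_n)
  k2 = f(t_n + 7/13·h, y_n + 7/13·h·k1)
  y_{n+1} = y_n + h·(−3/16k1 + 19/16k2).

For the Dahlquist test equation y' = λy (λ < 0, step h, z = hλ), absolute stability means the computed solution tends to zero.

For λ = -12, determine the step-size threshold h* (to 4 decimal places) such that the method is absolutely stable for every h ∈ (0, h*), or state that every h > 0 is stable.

(-1.5639,0); λ=-12 ⇒ h* = (208/133)/12 = 0.1303.

With y'=λy (z=hλ):
  k1=λy_n ⇒ h·k1=z·y_n;  k2=λ(1+7/13z)y_n ⇒ h·k2=z(1+7/13z)y_n
  y_{n+1}/y_n = 1 − 3/16z + 19/16z(1+7/13z) = 1 + z + 133/208z²
  so R(z) = 1 + z + 133/208z².

Find x<0 with |R(x)|<1.
x=-0.88: |R|=0.6152
R=1: x+133/208x²=0 ⇒ x=−208/133=-1.5639; min R=1−1/(4·133/208)=0.6090>−1
Confirm numerically:
  x=-1.399: |R|=0.85248 <1
  x=-1.064: |R|=0.65989 <1
  x=-0.883: |R|=0.61555 <1
  x=-2.018: |R|=1.58594 >1
  x=-1.794: |R|=1.26394 >1
  x=-1.605: |R|=1.04217 >1
So |R|<1 on (-1.5639, 0).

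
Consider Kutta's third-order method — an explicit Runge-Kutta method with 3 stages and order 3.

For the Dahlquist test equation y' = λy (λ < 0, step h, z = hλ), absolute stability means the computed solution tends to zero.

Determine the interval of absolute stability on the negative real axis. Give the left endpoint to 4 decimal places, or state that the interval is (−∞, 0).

On y'=λy, z=hλ:
  order 3, 3-stage ⇒ R(z)=1+z+z^2/2+z^3/6
  (e.g. R(-1.66)=-0.04458, |R|=0.04458)

Boundary: |R(x)|=1, x<0.
x=-1.66: |R|=0.0446
|R(-2.78)|=1.4966 |R(-2.11)|=0.4496 |R(-1.52)|=0.0499
Bisect:
  x_lo=-2.9863 |R|=1.9659  x_hi=-0.2932 |R|=0.7456
  mid=-1.63976 |R|=0.03018 →hi
  mid=-2.31302 |R|=0.70045 →hi
  mid=-2.64965 |R|=1.23970 →lo
  mid=-2.48133 |R|=0.94909 →hi
  mid=-2.56549 |R|=1.08885 →lo
  mid=-2.52341 |R|=1.01762 →lo
  mid=-2.50237 |R|=0.98302 →hi
  mid=-2.51289 |R|=1.00024 →lo
  mid=-2.50763 |R|=0.99161 →hi
  mid=-2.51026 |R|=0.99592 →hi
  ...
  [-2.51289,-2.51273] ⇒ x*=-2.5127
Stable set (-2.5127, 0).

z∈(-2.5127,0).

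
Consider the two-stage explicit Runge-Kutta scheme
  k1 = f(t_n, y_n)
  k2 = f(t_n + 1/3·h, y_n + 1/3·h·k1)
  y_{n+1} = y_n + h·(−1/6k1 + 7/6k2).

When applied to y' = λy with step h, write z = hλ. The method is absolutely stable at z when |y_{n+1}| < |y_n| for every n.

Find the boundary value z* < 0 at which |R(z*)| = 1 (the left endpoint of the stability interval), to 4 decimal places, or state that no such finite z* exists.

z* = -2.5714.

On y'=λy, z=hλ:
  k1=λy_n ⇒ h·k1=z·y_n;  k2=λ(1+1/3z)y_n ⇒ h·k2=z(1+1/3z)y_n
  y_{n+1}/y_n = 1 − 1/6z + 7/6z(1+1/3z) = 1 + z + 7/18z²
  so R(z) = 1 + z + 7/18z².

Need |R(x)|<1, x<0.
x=-1.15: |R|=0.3643
R=1: x+7/18x²=0 ⇒ x=−18/7=-2.5714; min R=1−1/(4·7/18)=0.3571>−1
Confirm numerically:
  x=-1.397: |R|=0.36196 <1
  x=-1.355: |R|=0.35901 <1
  x=-1.233: |R|=0.35822 <1
  x=-3.163: |R|=1.72767 >1
  x=-3.161: |R|=1.72475 >1
  x=-2.704: |R|=1.13941 >1
Stable set (-2.5714, 0).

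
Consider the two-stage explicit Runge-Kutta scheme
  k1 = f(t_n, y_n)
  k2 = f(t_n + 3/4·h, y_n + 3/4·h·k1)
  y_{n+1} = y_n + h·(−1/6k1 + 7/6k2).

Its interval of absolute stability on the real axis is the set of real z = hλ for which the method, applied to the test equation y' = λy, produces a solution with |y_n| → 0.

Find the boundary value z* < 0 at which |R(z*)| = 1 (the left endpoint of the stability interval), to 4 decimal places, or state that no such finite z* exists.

left endpoint -1.1429.

Test eqn y'=λy, z=hλ:
  k1=λy_n ⇒ h·k1=z·y_n;  k2=λ(1+3/4z)y_n ⇒ h·k2=z(1+3/4z)y_n
  y_{n+1}/y_n = 1 − 1/6z + 7/6z(1+3/4z) = 1 + z + 7/8z²
  so R(z) = 1 + z + 7/8z².

Solve |R(x)|<1 on ℝ⁻.
x=-0.73: |R|=0.7363
R=1: x+7/8x²=0 ⇒ x=−8/7=-1.1429; min R=1−1/(4·7/8)=0.7143>−1
Confirm numerically:
  x=-0.790: |R|=0.75609 <1
  x=-0.761: |R|=0.74573 <1
  x=-0.540: |R|=0.71515 <1
  x=-1.506: |R|=1.47853 >1
  x=-1.447: |R|=1.38508 >1
Interval (-1.1429, 0).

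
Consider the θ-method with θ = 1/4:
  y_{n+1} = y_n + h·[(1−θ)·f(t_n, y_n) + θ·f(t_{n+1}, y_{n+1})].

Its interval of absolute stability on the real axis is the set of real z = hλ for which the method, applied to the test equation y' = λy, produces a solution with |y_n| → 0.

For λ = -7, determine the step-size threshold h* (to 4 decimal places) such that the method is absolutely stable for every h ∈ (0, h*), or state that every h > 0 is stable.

With y'=λy (z=hλ):
  y_{n+1} = y_n + z·[3/4·y_n + 1/4·y_{n+1}] ⇒ (1 − 1/4z)y_{n+1} = (1 + 3/4z)y_n
  R(z) = (1 + 3/4z)/(1 − 1/4z).

Need |R(x)|<1, x<0.
x=-0.73: |R|=0.3827
R=−1: 1+3/4x = −1+1/4x ⇒ -1/2x=2 ⇒ x=2/(-1/2)=-4.0000
Confirm numerically:
  x=-3.711: |R|=0.92504 <1
  x=-2.872: |R|=0.67171 <1
  x=-2.004: |R|=0.33511 <1
  x=-1.712: |R|=0.19888 <1
  x=-4.358: |R|=1.08567 >1
  x=-4.104: |R|=1.02567 >1
  x=-4.081: |R|=1.02005 >1
Stable set (-4.0000, 0).

(-4.0000,0); λ=-7 ⇒ h* = (4)/7 = 0.5714.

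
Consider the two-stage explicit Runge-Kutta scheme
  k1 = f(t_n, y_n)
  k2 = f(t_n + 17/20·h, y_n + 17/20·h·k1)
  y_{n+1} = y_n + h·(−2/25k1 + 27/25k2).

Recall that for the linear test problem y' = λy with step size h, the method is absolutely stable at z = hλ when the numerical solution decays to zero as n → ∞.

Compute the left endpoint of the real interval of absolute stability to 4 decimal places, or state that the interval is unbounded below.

z* = -1.0893.

Test eqn y'=λy, z=hλ:
  k1=λy_n ⇒ h·k1=z·y_n;  k2=λ(1+17/20z)y_n ⇒ h·k2=z(1+17/20z)y_n
  y_{n+1}/y_n = 1 − 2/25z + 27/25z(1+17/20z) = 1 + z + 459/500z²
  R(z) = 1 + z + 459/500z².

Boundary: |R(x)|=1, x<0.
x=-0.59: |R|=0.7296
R=1: x+459/500x²=0 ⇒ x=−500/459=-1.0893; min R=1−1/(4·459/500)=0.7277>−1
Confirm numerically:
  x=-0.878: |R|=0.82967 <1
  x=-0.861: |R|=0.81953 <1
  x=-0.705: |R|=0.75127 <1
  x=-0.449: |R|=0.73607 <1
  x=-1.563: |R|=1.67965 >1
  x=-1.458: |R|=1.49345 >1
Interval (-1.0893, 0).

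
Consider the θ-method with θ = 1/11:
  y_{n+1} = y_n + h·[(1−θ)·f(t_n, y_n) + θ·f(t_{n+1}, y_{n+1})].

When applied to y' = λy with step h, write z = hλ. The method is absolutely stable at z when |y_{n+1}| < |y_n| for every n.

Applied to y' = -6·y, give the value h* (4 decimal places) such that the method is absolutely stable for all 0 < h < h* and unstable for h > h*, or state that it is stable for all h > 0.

On y'=λy, z=hλ:
  y_{n+1} = y_n + z·[10/11·y_n + 1/11·y_{n+1}] ⇒ (1 − 1/11z)y_{n+1} = (1 + 10/11z)y_n
  so R(z) = (1 + 10/11z)/(1 − 1/11z).

Boundary: |R(x)|=1, x<0.
x=-1.64: |R|=0.4272
R=−1: 1+10/11x = −1+1/11x ⇒ -9/11x=2 ⇒ x=2/(-9/11)=-2.4444
Confirm numerically:
  x=-1.496: |R|=0.31690 <1
  x=-1.486: |R|=0.30915 <1
  x=-1.263: |R|=0.13292 <1
  x=-2.758: |R|=1.20512 >1
  x=-2.612: |R|=1.11078 >1
Stable set (-2.4444, 0).

(-2.4444,0); λ=-6 ⇒ h* = (22/9)/6 = 0.4074.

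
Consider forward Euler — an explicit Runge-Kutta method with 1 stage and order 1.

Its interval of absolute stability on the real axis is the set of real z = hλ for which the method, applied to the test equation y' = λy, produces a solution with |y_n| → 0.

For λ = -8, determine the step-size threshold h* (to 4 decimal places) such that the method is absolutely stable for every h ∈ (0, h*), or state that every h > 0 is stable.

(-2.0000,0); λ=-8 ⇒ h* = 0.2500.

Test eqn y'=λy, z=hλ:
  order 1, 1-stage ⇒ R(z)=1+z
  (e.g. R(-0.62)=0.38000, |R|=0.38000)

Boundary: |R(x)|=1, x<0.
x=-0.62: |R|=0.3800
|R(-2.2)|=1.2000 |R(-1.33)|=0.3300 |R(-0.53)|=0.4700
Bisect:
  x_lo=-2.8461 |R|=1.8461  x_hi=-0.0748 |R|=0.9252
  mid=-1.46043 |R|=0.46043 →hi
  mid=-2.15326 |R|=1.15326 →lo
  mid=-1.80684 |R|=0.80684 →hi
  mid=-1.98005 |R|=0.98005 →hi
  mid=-2.06665 |R|=1.06665 →lo
  mid=-2.02335 |R|=1.02335 →lo
  mid=-2.00170 |R|=1.00170 →lo
  mid=-1.99088 |R|=0.99088 →hi
  ...
  [-2.00001,-1.99984] ⇒ x*=-2.0000
So |R|<1 on (-2.0000, 0).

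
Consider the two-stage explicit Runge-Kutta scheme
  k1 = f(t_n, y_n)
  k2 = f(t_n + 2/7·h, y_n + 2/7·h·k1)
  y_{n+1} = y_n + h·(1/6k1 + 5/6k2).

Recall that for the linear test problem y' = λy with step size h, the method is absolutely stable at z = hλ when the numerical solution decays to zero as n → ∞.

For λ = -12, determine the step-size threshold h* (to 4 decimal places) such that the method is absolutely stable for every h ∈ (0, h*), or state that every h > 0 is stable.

(-4.2000,0); λ=-12 ⇒ h* = (21/5)/12 = 0.3500.

On y'=λy, z=hλ:
  k1=λy_n ⇒ h·k1=z·y_n;  k2=λ(1+2/7z)y_n ⇒ h·k2=z(1+2/7z)y_n
  y_{n+1}/y_n = 1 + 1/6z + 5/6z(1+2/7z) = 1 + z + 5/21z²
  R(z) = 1 + z + 5/21z².

Need |R(x)|<1, x<0.
x=-1.39: |R|=0.0700
R=1: x+5/21x²=0 ⇒ x=−21/5=-4.2000; min R=1−1/(4·5/21)=-0.0500>−1
Confirm numerically:
  x=-3.229: |R|=0.25349 <1
  x=-2.674: |R|=0.02845 <1
  x=-1.873: |R|=0.03773 <1
  x=-1.858: |R|=0.03606 <1
  x=-4.633: |R|=1.47764 >1
  x=-4.579: |R|=1.41320 >1
  x=-4.229: |R|=1.02920 >1
So |R|<1 on (-4.2000, 0).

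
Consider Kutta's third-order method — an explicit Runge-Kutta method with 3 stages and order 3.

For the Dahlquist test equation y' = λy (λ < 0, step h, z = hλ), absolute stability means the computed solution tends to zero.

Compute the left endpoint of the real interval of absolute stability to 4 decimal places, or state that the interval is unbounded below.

With y'=λy (z=hλ):
  order 3, 3-stage ⇒ R(z)=1+z+z^2/2+z^3/6
  (e.g. R(-0.55)=0.57352, |R|=0.57352)

Find x<0 with |R(x)|<1.
x=-0.55: |R|=0.5735
|R(-2.32)|=0.7100 |R(-2.13)|=0.4721 |R(-1.75)|=0.1120
Bisect:
  x_lo=-2.9797 |R|=1.9496  x_hi=-0.0516 |R|=0.9497
  mid=-1.51564 |R|=0.05266 →hi
  mid=-2.24765 |R|=0.61418 →hi
  mid=-2.61365 |R|=1.17379 →lo
  mid=-2.43065 |R|=0.87003 →hi
  mid=-2.52215 |R|=1.01553 →lo
  mid=-2.47640 |R|=0.94123 →hi
  mid=-2.49928 |R|=0.97799 →hi
  mid=-2.51071 |R|=0.99666 →hi
  mid=-2.51643 |R|=1.00607 →lo
  ...
  [-2.51286,-2.51268] ⇒ x*=-2.5127
So |R|<1 on (-2.5127, 0).

left endpoint -2.5127.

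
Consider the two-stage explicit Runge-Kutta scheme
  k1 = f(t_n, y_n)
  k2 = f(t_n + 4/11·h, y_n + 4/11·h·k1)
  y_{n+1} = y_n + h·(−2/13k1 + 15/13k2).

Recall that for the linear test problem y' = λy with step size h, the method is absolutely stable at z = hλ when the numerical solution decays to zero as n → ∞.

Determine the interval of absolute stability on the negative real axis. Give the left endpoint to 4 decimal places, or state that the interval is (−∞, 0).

On y'=λy, z=hλ:
  k1=λy_n ⇒ h·k1=z·y_n;  k2=λ(1+4/11z)y_n ⇒ h·k2=z(1+4/11z)y_n
  y_{n+1}/y_n = 1 − 2/13z + 15/13z(1+4/11z) = 1 + z + 60/143z²
  Hence R(z) = 1 + z + 60/143z².

Find x<0 with |R(x)|<1.
x=-1.52: |R|=0.4494
R=1: x+60/143x²=0 ⇒ x=−143/60=-2.3833; min R=1−1/(4·60/143)=0.4042>−1
Confirm numerically:
  x=-2.206: |R|=0.83586 <1
  x=-2.085: |R|=0.73901 <1
  x=-1.284: |R|=0.40774 <1
  x=-2.895: |R|=1.62151 >1
  x=-2.836: |R|=1.53864 >1
  x=-2.627: |R|=1.26858 >1
So |R|<1 on (-2.3833, 0).

(-2.3833, 0).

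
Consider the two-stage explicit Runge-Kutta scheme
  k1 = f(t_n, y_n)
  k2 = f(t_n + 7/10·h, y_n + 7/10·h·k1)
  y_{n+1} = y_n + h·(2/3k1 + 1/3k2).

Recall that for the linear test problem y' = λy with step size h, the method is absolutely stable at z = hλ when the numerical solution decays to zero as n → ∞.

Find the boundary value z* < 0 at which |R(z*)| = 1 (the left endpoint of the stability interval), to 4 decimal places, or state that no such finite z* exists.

left endpoint -4.2857.

Set f=λy, z=hλ:
  k1=λy_n ⇒ h·k1=z·y_n;  k2=λ(1+7/10z)y_n ⇒ h·k2=z(1+7/10z)y_n
  y_{n+1}/y_n = 1 + 2/3z + 1/3z(1+7/10z) = 1 + z + 7/30z²
  R(z) = 1 + z + 7/30z².

Find x<0 with |R(x)|<1.
x=-0.45: |R|=0.5973
R=1: x+7/30x²=0 ⇒ x=−30/7=-4.2857; min R=1−1/(4·7/30)=-0.0714>−1
Confirm numerically:
  x=-3.403: |R|=0.29910 <1
  x=-3.239: |R|=0.20893 <1
  x=-3.104: |R|=0.14412 <1
  x=-1.769: |R|=0.03882 <1
  x=-4.865: |R|=1.65759 >1
  x=-4.743: |R|=1.50608 >1
  x=-4.359: |R|=1.07454 >1
Interval (-4.2857, 0).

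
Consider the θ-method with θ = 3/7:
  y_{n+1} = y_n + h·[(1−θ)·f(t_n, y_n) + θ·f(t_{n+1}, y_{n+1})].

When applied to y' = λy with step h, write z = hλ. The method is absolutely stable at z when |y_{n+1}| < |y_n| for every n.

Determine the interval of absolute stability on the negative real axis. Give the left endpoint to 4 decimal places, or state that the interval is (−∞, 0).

Set f=λy, z=hλ:
  y_{n+1} = y_n + z·[4/7·y_n + 3/7·y_{n+1}] ⇒ (1 − 3/7z)y_{n+1} = (1 + 4/7z)y_n
  Hence R(z) = (1 + 4/7z)/(1 − 3/7z).

Solve |R(x)|<1 on ℝ⁻.
x=-1.04: |R|=0.2806
R=−1: 1+4/7x = −1+3/7x ⇒ -1/7x=2 ⇒ x=2/(-1/7)=-14.0000
Confirm numerically:
  x=-8.347: |R|=0.82357 <1
  x=-8.116: |R|=0.81230 <1
  x=-7.592: |R|=0.78479 <1
  x=-7.173: |R|=0.76062 <1
  x=-14.138: |R|=1.00279 >1
  x=-14.059: |R|=1.00120 >1
So |R|<1 on (-14.0000, 0).

(-14.0000, 0).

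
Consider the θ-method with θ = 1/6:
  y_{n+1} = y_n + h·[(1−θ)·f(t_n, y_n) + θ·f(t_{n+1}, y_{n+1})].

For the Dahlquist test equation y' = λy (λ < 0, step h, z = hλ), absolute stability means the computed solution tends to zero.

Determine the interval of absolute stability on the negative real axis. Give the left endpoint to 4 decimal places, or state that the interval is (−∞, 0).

On y'=λy, z=hλ:
  y_{n+1} = y_n + z·[5/6·y_n + 1/6·y_{n+1}] ⇒ (1 − 1/6z)y_{n+1} = (1 + 5/6z)y_n
  so R(z) = (1 + 5/6z)/(1 − 1/6z).

Solve |R(x)|<1 on ℝ⁻.
x=-0.73: |R|=0.3492
R=−1: 1+5/6x = −1+1/6x ⇒ -2/3x=2 ⇒ x=2/(-2/3)=-3.0000
Confirm numerically:
  x=-1.688: |R|=0.31738 <1
  x=-1.683: |R|=0.31433 <1
  x=-1.437: |R|=0.15934 <1
  x=-3.555: |R|=1.23234 >1
  x=-3.495: |R|=1.20853 >1
  x=-3.371: |R|=1.15836 >1
So |R|<1 on (-3.0000, 0).

(-3.0000, 0).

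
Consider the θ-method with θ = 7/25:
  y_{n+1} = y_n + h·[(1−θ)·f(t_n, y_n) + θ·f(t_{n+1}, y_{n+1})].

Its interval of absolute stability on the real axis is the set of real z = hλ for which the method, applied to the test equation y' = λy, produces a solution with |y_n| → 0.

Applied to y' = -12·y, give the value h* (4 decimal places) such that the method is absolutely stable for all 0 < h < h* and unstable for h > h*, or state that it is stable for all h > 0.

Set f=λy, z=hλ:
  y_{n+1} = y_n + z·[18/25·y_n + 7/25·y_{n+1}] ⇒ (1 − 7/25z)y_{n+1} = (1 + 18/25z)y_n
  ⇒ R(z) = (1 + 18/25z)/(1 − 7/25z).

Solve |R(x)|<1 on ℝ⁻.
x=-1.61: |R|=0.1097
R=−1: 1+18/25x = −1+7/25x ⇒ -11/25x=2 ⇒ x=2/(-11/25)=-4.5455
Confirm numerically:
  x=-4.102: |R|=0.90919 <1
  x=-3.557: |R|=0.78210 <1
  x=-2.647: |R|=0.52025 <1
  x=-2.629: |R|=0.51430 <1
  x=-4.964: |R|=1.07706 >1
  x=-4.855: |R|=1.05773 >1
So |R|<1 on (-4.5455, 0).

(-4.5455,0); λ=-12 ⇒ h* = (50/11)/12 = 0.3788.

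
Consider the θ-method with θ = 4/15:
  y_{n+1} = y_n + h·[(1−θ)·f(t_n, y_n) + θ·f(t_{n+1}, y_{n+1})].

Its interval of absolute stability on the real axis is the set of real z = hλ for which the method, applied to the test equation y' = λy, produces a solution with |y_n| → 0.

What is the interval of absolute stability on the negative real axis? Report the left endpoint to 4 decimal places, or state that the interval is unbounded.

With y'=λy (z=hλ):
  y_{n+1} = y_n + z·[11/15·y_n + 4/15·y_{n+1}] ⇒ (1 − 4/15z)y_{n+1} = (1 + 11/15z)y_n
  ⇒ R(z) = (1 + 11/15z)/(1 − 4/15z).

Boundary: |R(x)|=1, x<0.
x=-0.51: |R|=0.5511
R=−1: 1+11/15x = −1+4/15x ⇒ -7/15x=2 ⇒ x=2/(-7/15)=-4.2857
Confirm numerically:
  x=-4.050: |R|=0.94712 <1
  x=-3.918: |R|=0.91608 <1
  x=-2.700: |R|=0.56977 <1
  x=-2.310: |R|=0.42946 <1
  x=-4.630: |R|=1.07190 >1
  x=-4.419: |R|=1.02855 >1
So |R|<1 on (-4.2857, 0).

z∈(-4.2857,0).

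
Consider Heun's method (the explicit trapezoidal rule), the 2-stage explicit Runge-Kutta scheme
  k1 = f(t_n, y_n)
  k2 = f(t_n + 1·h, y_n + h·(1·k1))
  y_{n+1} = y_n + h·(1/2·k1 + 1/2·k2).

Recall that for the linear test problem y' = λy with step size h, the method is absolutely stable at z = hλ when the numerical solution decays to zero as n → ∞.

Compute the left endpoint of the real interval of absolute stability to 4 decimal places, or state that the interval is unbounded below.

With y'=λy (z=hλ):
  order 2, 2-stage ⇒ R(z)=1+z+z^2/2
  (e.g. R(-0.66)=0.55780, |R|=0.55780)

Need |R(x)|<1, x<0.
x=-0.66: |R|=0.5578
|R(-2.09)|=1.0940 |R(-2)|=1.0000 |R(-0.77)|=0.5264
Bisect:
  x_lo=-2.4987 |R|=1.6230  x_hi=-0.2078 |R|=0.8138
  mid=-1.35326 |R|=0.56240 →hi
  mid=-1.92597 |R|=0.92871 →hi
  mid=-2.21233 |R|=1.23487 →lo
  mid=-2.06915 |R|=1.07154 →lo
  mid=-1.99756 |R|=0.99757 →hi
  mid=-2.03336 |R|=1.03391 →lo
  mid=-2.01546 |R|=1.01558 →lo
  mid=-2.00651 |R|=1.00653 →lo
  ...
  [-2.00008,-1.99994] ⇒ x*=-2.0000
Interval (-2.0000, 0).

left endpoint -2.0000.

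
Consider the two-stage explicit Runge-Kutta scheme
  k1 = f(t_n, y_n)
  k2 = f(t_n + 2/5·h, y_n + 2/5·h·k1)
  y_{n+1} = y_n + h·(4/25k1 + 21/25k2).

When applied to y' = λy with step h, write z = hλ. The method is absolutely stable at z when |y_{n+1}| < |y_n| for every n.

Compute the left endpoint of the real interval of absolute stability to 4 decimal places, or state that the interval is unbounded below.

Set f=λy, z=hλ:
  k1=λy_n ⇒ h·k1=z·y_n;  k2=λ(1+2/5z)y_n ⇒ h·k2=z(1+2/5z)y_n
  y_{n+1}/y_n = 1 + 4/25z + 21/25z(1+2/5z) = 1 + z + 42/125z²
  R(z) = 1 + z + 42/125z².

Need |R(x)|<1, x<0.
x=-0.47: |R|=0.6042
R=1: x+42/125x²=0 ⇒ x=−125/42=-2.9762; min R=1−1/(4·42/125)=0.2560>−1
Confirm numerically:
  x=-2.840: |R|=0.87004 <1
  x=-2.408: |R|=0.54028 <1
  x=-1.899: |R|=0.31268 <1
  x=-3.533: |R|=1.66098 >1
  x=-3.220: |R|=1.26378 >1
  x=-3.213: |R|=1.25565 >1
Stable set (-2.9762, 0).

z* = -2.9762.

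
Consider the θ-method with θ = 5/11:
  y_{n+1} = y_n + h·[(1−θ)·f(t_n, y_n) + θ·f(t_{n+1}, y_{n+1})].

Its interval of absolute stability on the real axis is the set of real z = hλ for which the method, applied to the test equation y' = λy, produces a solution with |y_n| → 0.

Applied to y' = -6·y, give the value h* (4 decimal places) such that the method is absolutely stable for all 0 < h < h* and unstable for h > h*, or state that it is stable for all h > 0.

(-22.0000,0); λ=-6 ⇒ h* = (22)/6 = 3.6667.

With y'=λy (z=hλ):
  y_{n+1} = y_n + z·[6/11·y_n + 5/11·y_{n+1}] ⇒ (1 − 5/11z)y_{n+1} = (1 + 6/11z)y_n
  so R(z) = (1 + 6/11z)/(1 − 5/11z).

Boundary: |R(x)|=1, x<0.
x=-1.72: |R|=0.0347
R=−1: 1+6/11x = −1+5/11x ⇒ -1/11x=2 ⇒ x=2/(-1/11)=-22.0000
Confirm numerically:
  x=-20.758: |R|=0.98918 <1
  x=-14.206: |R|=0.90499 <1
  x=-11.338: |R|=0.84249 <1
  x=-8.945: |R|=0.76572 <1
  x=-22.592: |R|=1.00478 >1
  x=-22.468: |R|=1.00379 >1
  x=-22.444: |R|=1.00360 >1
So |R|<1 on (-22.0000, 0).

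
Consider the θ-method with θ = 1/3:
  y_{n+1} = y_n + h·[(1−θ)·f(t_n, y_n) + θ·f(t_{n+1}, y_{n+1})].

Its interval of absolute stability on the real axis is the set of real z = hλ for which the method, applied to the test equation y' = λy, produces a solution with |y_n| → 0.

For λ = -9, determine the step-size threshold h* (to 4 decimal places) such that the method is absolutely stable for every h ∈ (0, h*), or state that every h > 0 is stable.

(-6.0000,0); λ=-9 ⇒ h* = (6)/9 = 0.6667.

On y'=λy, z=hλ:
  y_{n+1} = y_n + z·[2/3·y_n + 1/3·y_{n+1}] ⇒ (1 − 1/3z)y_{n+1} = (1 + 2/3z)y_n
  so R(z) = (1 + 2/3z)/(1 − 1/3z).

Solve |R(x)|<1 on ℝ⁻.
x=-1.21: |R|=0.1378
R=−1: 1+2/3x = −1+1/3x ⇒ -1/3x=2 ⇒ x=2/(-1/3)=-6.0000
Confirm numerically:
  x=-5.774: |R|=0.97424 <1
  x=-5.093: |R|=0.88793 <1
  x=-4.177: |R|=0.74599 <1
  x=-3.424: |R|=0.59900 <1
  x=-6.595: |R|=1.06201 >1
  x=-6.330: |R|=1.03537 >1
Stable set (-6.0000, 0).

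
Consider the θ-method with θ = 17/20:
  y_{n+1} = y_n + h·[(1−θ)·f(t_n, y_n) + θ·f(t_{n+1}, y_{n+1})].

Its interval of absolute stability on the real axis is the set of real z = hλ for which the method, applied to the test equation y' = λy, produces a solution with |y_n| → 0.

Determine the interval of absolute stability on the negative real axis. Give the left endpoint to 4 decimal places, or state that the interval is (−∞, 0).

(−∞, 0) — no finite endpoint.

On y'=λy, z=hλ:
  y_{n+1} = y_n + z·[3/20·y_n + 17/20·y_{n+1}] ⇒ (1 − 17/20z)y_{n+1} = (1 + 3/20z)y_n
  ⇒ R(z) = (1 + 3/20z)/(1 − 17/20z).

Find x<0 with |R(x)|<1.
x=-1.15: |R|=0.4185
x=-2: |R|=0.2593
x=-10: |R|=0.0526
x=-100: |R|=0.1628
θ=17/20≥1/2 ⇒ |1+3/20x|<|1−17/20x| ∀x<0 ⇒ interval (−∞,0).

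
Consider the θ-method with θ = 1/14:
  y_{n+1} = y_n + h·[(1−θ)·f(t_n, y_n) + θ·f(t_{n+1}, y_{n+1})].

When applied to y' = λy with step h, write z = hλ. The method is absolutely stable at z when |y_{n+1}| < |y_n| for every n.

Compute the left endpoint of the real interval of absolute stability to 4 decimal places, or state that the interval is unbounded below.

With y'=λy (z=hλ):
  y_{n+1} = y_n + z·[13/14·y_n + 1/14·y_{n+1}] ⇒ (1 − 1/14z)y_{n+1} = (1 + 13/14z)y_n
  R(z) = (1 + 13/14z)/(1 − 1/14z).

Boundary: |R(x)|=1, x<0.
x=-1.18: |R|=0.0883
R=−1: 1+13/14x = −1+1/14x ⇒ -6/7x=2 ⇒ x=2/(-6/7)=-2.3333
Confirm numerically:
  x=-2.075: |R|=0.80715 <1
  x=-1.982: |R|=0.73620 <1
  x=-1.895: |R|=0.66908 <1
  x=-1.598: |R|=0.43429 <1
  x=-2.674: |R|=1.24517 >1
  x=-2.421: |R|=1.06406 >1
Interval (-2.3333, 0).

z* = -2.3333.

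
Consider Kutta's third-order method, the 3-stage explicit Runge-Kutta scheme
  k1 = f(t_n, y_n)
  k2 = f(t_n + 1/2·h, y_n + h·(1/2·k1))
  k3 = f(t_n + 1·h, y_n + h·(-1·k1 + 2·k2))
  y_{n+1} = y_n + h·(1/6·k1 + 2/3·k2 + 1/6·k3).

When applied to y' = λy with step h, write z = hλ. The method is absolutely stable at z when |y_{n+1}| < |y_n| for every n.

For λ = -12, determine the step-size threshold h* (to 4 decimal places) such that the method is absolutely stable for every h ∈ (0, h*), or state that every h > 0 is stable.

(-2.5127,0); λ=-12 ⇒ h* = 0.2094.

On y'=λy, z=hλ:
  order 3, 3-stage ⇒ R(z)=1+z+z^2/2+z^3/6
  (e.g. R(-0.83)=0.41915, |R|=0.41915)

Boundary: |R(x)|=1, x<0.
x=-0.83: |R|=0.4192
|R(-1.52)|=0.0499 |R(-1.26)|=0.2004 |R(-1.02)|=0.3233
Bisect:
  x_lo=-2.9055 |R|=1.7724  x_hi=-0.3876 |R|=0.6778
  mid=-1.64655 |R|=0.03499 →hi
  mid=-2.27600 |R|=0.65092 →hi
  mid=-2.59073 |R|=1.13289 →lo
  mid=-2.43336 |R|=0.87416 →hi
  mid=-2.51204 |R|=0.99885 →hi
  mid=-2.55138 |R|=1.06467 →lo
  mid=-2.53171 |R|=1.03146 →lo
  mid=-2.52188 |R|=1.01508 →lo
  mid=-2.51696 |R|=1.00695 →lo
  mid=-2.51450 |R|=1.00289 →lo
  ...
  [-2.51281,-2.51266] ⇒ x*=-2.5127
So |R|<1 on (-2.5127, 0).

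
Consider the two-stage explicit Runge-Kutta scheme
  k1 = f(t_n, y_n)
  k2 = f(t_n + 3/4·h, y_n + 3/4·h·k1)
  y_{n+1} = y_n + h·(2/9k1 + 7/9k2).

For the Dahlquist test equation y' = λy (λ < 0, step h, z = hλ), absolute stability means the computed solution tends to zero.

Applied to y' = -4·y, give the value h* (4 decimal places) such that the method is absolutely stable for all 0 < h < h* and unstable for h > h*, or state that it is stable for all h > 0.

(-1.7143,0); λ=-4 ⇒ h* = (12/7)/4 = 0.4286.

Test eqn y'=λy, z=hλ:
  k1=λy_n ⇒ h·k1=z·y_n;  k2=λ(1+3/4z)y_n ⇒ h·k2=z(1+3/4z)y_n
  y_{n+1}/y_n = 1 + 2/9z + 7/9z(1+3/4z) = 1 + z + 7/12z²
  Hence R(z) = 1 + z + 7/12z².

Boundary: |R(x)|=1, x<0.
x=-0.42: |R|=0.6829
R=1: x+7/12x²=0 ⇒ x=−12/7=-1.7143; min R=1−1/(4·7/12)=0.5714>−1
Confirm numerically:
  x=-1.473: |R|=0.79268 <1
  x=-1.370: |R|=0.72486 <1
  x=-1.053: |R|=0.59381 <1
  x=-0.807: |R|=0.57290 <1
  x=-2.297: |R|=1.78079 >1
  x=-2.258: |R|=1.71616 >1
  x=-1.738: |R|=1.02404 >1
Interval (-1.7143, 0).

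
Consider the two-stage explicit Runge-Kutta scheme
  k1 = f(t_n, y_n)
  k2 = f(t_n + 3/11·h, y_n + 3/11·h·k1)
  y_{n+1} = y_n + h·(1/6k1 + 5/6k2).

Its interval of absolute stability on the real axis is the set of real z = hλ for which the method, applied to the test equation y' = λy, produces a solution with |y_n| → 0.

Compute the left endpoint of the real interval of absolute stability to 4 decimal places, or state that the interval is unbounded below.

left endpoint -4.4000.

With y'=λy (z=hλ):
  k1=λy_n ⇒ h·k1=z·y_n;  k2=λ(1+3/11z)y_n ⇒ h·k2=z(1+3/11z)y_n
  y_{n+1}/y_n = 1 + 1/6z + 5/6z(1+3/11z) = 1 + z + 5/22z²
  Hence R(z) = 1 + z + 5/22z².

Boundary: |R(x)|=1, x<0.
x=-0.76: |R|=0.3713
R=1: x+5/22x²=0 ⇒ x=−22/5=-4.4000; min R=1−1/(4·5/22)=-0.1000>−1
Confirm numerically:
  x=-4.120: |R|=0.73782 <1
  x=-3.552: |R|=0.31543 <1
  x=-2.122: |R|=0.09862 <1
  x=-4.917: |R|=1.57775 >1
  x=-4.760: |R|=1.38945 >1
  x=-4.645: |R|=1.25864 >1
So |R|<1 on (-4.4000, 0).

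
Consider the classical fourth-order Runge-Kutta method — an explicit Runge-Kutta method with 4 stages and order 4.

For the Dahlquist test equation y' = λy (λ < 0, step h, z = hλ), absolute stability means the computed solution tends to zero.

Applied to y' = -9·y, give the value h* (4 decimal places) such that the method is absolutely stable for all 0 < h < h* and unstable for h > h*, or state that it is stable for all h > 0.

On y'=λy, z=hλ:
  order 4, 4-stage ⇒ R(z)=1+z+z^2/2+z^3/6+z^4/24
  (e.g. R(-0.73)=0.48345, |R|=0.48345)

Find x<0 with |R(x)|<1.
x=-0.73: |R|=0.4834
|R(-2.67)|=0.8396 |R(-1.6)|=0.2704 |R(-0.93)|=0.3996
Bisect:
  x_lo=-3.3310 |R|=2.1864  x_hi=-0.1715 |R|=0.8424
  mid=-1.75124 |R|=0.27895 →hi
  mid=-2.54110 |R|=0.69007 →hi
  mid=-2.93604 |R|=1.25210 →lo
  mid=-2.73857 |R|=0.93181 →hi
  mid=-2.83730 |R|=1.08129 →lo
  mid=-2.78794 |R|=1.00399 →lo
  mid=-2.76325 |R|=0.96727 →hi
  mid=-2.77559 |R|=0.98547 →hi
  mid=-2.78176 |R|=0.99469 →hi
  mid=-2.78485 |R|=0.99933 →hi
  ...
  [-2.78543,-2.78524] ⇒ x*=-2.7853
Interval (-2.7853, 0).

(-2.7853,0); λ=-9 ⇒ h* = 0.3095.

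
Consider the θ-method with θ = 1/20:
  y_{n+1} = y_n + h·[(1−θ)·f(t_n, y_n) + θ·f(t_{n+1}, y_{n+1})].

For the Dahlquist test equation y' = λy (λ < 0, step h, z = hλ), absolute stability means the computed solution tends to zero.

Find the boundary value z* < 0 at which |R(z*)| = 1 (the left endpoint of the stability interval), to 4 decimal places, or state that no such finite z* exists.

z* = -2.2222.

Set f=λy, z=hλ:
  y_{n+1} = y_n + z·[19/20·y_n + 1/20·y_{n+1}] ⇒ (1 − 1/20z)y_{n+1} = (1 + 19/20z)y_n
  so R(z) = (1 + 19/20z)/(1 − 1/20z).

Need |R(x)|<1, x<0.
x=-1.31: |R|=0.2295
R=−1: 1+19/20x = −1+1/20x ⇒ -9/10x=2 ⇒ x=2/(-9/10)=-2.2222
Confirm numerically:
  x=-1.995: |R|=0.81405 <1
  x=-1.476: |R|=0.37456 <1
  x=-1.230: |R|=0.15874 <1
  x=-1.215: |R|=0.14542 <1
  x=-2.683: |R|=1.36565 >1
  x=-2.678: |R|=1.36176 >1
  x=-2.371: |R|=1.11971 >1
Stable set (-2.2222, 0).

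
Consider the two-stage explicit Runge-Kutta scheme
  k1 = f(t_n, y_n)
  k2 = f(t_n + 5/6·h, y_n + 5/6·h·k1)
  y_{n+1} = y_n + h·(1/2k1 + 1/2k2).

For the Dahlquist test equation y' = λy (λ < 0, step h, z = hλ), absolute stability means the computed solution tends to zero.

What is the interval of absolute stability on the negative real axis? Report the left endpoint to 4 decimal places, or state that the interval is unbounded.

Set f=λy, z=hλ:
  k1=λy_n ⇒ h·k1=z·y_n;  k2=λ(1+5/6z)y_n ⇒ h·k2=z(1+5/6z)y_n
  y_{n+1}/y_n = 1 + 1/2z + 1/2z(1+5/6z) = 1 + z + 5/12z²
  so R(z) = 1 + z + 5/12z².

Need |R(x)|<1, x<0.
x=-1.43: |R|=0.4220
R=1: x+5/12x²=0 ⇒ x=−12/5=-2.4000; min R=1−1/(4·5/12)=0.4000>−1
Confirm numerically:
  x=-2.237: |R|=0.84807 <1
  x=-2.070: |R|=0.71537 <1
  x=-1.921: |R|=0.61660 <1
  x=-1.085: |R|=0.40551 <1
  x=-2.948: |R|=1.67313 >1
  x=-2.867: |R|=1.55787 >1
  x=-2.732: |R|=1.37793 >1
Interval (-2.4000, 0).

(-2.4000, 0).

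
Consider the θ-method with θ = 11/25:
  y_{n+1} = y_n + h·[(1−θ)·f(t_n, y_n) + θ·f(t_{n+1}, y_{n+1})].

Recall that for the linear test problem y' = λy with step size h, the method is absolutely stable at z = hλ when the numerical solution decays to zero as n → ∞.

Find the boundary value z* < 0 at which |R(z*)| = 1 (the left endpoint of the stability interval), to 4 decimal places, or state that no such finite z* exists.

z* = -16.6667.

With y'=λy (z=hλ):
  y_{n+1} = y_n + z·[14/25·y_n + 11/25·y_{n+1}] ⇒ (1 − 11/25z)y_{n+1} = (1 + 14/25z)y_n
  so R(z) = (1 + 14/25z)/(1 − 11/25z).

Boundary: |R(x)|=1, x<0.
x=-0.38: |R|=0.6744
R=−1: 1+14/25x = −1+11/25x ⇒ -3/25x=2 ⇒ x=2/(-3/25)=-16.6667
Confirm numerically:
  x=-15.585: |R|=0.98348 <1
  x=-8.867: |R|=0.80905 <1
  x=-8.729: |R|=0.80323 <1
  x=-16.960: |R|=1.00416 >1
  x=-16.898: |R|=1.00329 >1
Stable set (-16.6667, 0).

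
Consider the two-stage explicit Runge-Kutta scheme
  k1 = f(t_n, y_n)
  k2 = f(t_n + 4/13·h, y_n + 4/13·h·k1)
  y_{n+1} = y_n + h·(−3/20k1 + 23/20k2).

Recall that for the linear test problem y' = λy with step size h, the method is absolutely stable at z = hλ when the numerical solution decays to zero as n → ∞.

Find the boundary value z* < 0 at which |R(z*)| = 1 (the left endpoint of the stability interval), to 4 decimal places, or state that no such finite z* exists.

left endpoint -2.8261.

With y'=λy (z=hλ):
  k1=λy_n ⇒ h·k1=z·y_n;  k2=λ(1+4/13z)y_n ⇒ h·k2=z(1+4/13z)y_n
  y_{n+1}/y_n = 1 − 3/20z + 23/20z(1+4/13z) = 1 + z + 23/65z²
  Hence R(z) = 1 + z + 23/65z².

Solve |R(x)|<1 on ℝ⁻.
x=-1.1: |R|=0.3282
R=1: x+23/65x²=0 ⇒ x=−65/23=-2.8261; min R=1−1/(4·23/65)=0.2935>−1
Confirm numerically:
  x=-2.790: |R|=0.96437 <1
  x=-2.614: |R|=0.80383 <1
  x=-2.489: |R|=0.70312 <1
  x=-1.249: |R|=0.30300 <1
  x=-3.149: |R|=1.35981 >1
  x=-3.130: |R|=1.33660 >1
  x=-2.959: |R|=1.13916 >1
Stable set (-2.8261, 0).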